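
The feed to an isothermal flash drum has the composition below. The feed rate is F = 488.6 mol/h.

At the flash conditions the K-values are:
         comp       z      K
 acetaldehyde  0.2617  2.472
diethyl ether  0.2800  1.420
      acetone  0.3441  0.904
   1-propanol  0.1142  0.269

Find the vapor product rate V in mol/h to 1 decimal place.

Let ψ = V/F and solve Σ zᵢ(Kᵢ−1)/(1+ψ(Kᵢ−1)) = 0.
Check two-phase: ΣzᵢKᵢ = 1.3863 > 1 and Σzᵢ/Kᵢ = 1.1082 > 1, so g(0) = 0.3863 > 0 and g(1) = -0.1082 < 0.
Newton–Raphson from ψ = 0.5:
  ψ = 0.5000: g = 0.15282, g' = -0.3770 → ψ = 0.9054
  ψ = 0.9054: g = -0.03271, g' = -0.6676 → ψ = 0.8564
  ψ = 0.8564: g = -0.00232, g' = -0.5778 → ψ = 0.8524
Converged at ψ = 0.8524.
Then V = ψ·F = 0.8524·488.6 = 416.5 mol/h and L = F − V = 72.1 mol/h.

V = 416.5 mol/h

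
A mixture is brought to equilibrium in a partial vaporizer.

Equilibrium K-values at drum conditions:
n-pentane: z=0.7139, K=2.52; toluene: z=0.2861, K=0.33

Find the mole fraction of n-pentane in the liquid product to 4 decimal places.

x_n-pentane = 0.3059

Binary case is linear: z₁(K₁−1)(1+β(K₂−1)) + z₂(K₂−1)(1+β(K₁−1)) = 0
⇒ β = [z₁(K₁−1)+z₂(K₂−1)] / [−(K₁−1)(K₂−1)] = 0.89344/1.01840 = 0.8773
Compositions from xᵢ = zᵢ/(1+β(Kᵢ−1)), yᵢ = Kᵢxᵢ:
  n-pentane: x = 0.3059, y = 0.7710
  toluene: x = 0.6941, y = 0.2290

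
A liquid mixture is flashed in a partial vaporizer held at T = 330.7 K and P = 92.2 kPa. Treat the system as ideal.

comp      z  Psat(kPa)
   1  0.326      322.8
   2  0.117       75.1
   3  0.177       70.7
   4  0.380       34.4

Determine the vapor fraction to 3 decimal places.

Raoult's law: Kᵢ = Pᵢˢᵃᵗ/P = Pᵢˢᵃᵗ/92.2.
  K_1 = 322.8/92.2 = 3.50108, K_2 = 75.1/92.2 = 0.81453, K_3 = 70.7/92.2 = 0.76681, K_4 = 34.4/92.2 = 0.37310
Let ψ = V/F and solve Σ zᵢ(Kᵢ−1)/(1+ψ(Kᵢ−1)) = 0.
g(0) = ΣzᵢKᵢ − 1 = 0.514 and g(1) = 1 − Σzᵢ/Kᵢ = -0.486, so a root lies in (0, 1).
Iterate (Newton) starting at ψ = 0.43:
  ψ = 0.430: g = -0.0027, g' = -0.770 → ψ = 0.426
Converged at ψ = 0.426.

ψ = 0.426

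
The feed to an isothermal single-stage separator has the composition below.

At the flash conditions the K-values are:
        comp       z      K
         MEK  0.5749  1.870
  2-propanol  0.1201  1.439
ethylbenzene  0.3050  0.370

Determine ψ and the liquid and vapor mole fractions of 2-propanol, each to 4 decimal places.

ψ = 0.7130, x_2-propanol = 0.0915, y_2-propanol = 0.1316

Rachford–Rice: g(ψ) = Σ zᵢ(Kᵢ−1)/(1+ψ(Kᵢ−1)) = 0.
g(0) = ΣzᵢKᵢ − 1 = 0.3607 and g(1) = 1 − Σzᵢ/Kᵢ = -0.2152, so a root lies in (0, 1).
Newton–Raphson from ψ = 0.58:
  ψ = 0.5800: g = 0.07166, g' = -0.5075 → ψ = 0.7212
  ψ = 0.7212: g = -0.00477, g' = -0.5842 → ψ = 0.7130
Converged at ψ = 0.7130.
Compositions from xᵢ = zᵢ/(1+ψ(Kᵢ−1)), yᵢ = Kᵢxᵢ:
  MEK: x = 0.3548, y = 0.6635
  2-propanol: x = 0.0915, y = 0.1316
  ethylbenzene: x = 0.5537, y = 0.2049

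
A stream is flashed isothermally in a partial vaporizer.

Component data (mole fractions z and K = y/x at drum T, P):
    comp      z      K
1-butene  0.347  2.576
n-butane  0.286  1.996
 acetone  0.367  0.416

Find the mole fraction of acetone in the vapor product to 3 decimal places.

y_acetone = 0.286

Material balance + equilibrium reduce to Σ zᵢ(Kᵢ−1)/(1+ψ(Kᵢ−1)) = 0.
g(0) = ΣzᵢKᵢ − 1 = 0.617 and g(1) = 1 − Σzᵢ/Kᵢ = -0.160, so a root lies in (0, 1).
Newton–Raphson from ψ = 0.37:
  ψ = 0.370: g = 0.2802, g' = -0.699 → ψ = 0.771
  ψ = 0.771: g = 0.0183, g' = -0.680 → ψ = 0.798
  ψ = 0.798: g = -0.0002, g' = -0.696 → ψ = 0.797
Converged at ψ = 0.797.
Compositions from xᵢ = zᵢ/(1+ψ(Kᵢ−1)), yᵢ = Kᵢxᵢ:
  1-butene: x = 0.154, y = 0.396
  n-butane: x = 0.159, y = 0.318
  acetone: x = 0.687, y = 0.286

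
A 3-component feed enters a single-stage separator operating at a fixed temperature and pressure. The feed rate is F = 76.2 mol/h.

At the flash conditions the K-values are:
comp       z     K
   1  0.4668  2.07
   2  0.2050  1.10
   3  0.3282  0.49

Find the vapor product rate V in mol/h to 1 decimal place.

Newton iteration, ψ⁰ = 0.5:
  ψ = 0.5000: g = 0.12024, g' = -0.3825 → ψ = 0.8144
  ψ = 0.8144: g = -0.00042, g' = -0.4041 → ψ = 0.8133
Converged at ψ = 0.8133.
Then V = ψ·F = 0.8133·76.2 = 62.0 mol/h and L = F − V = 14.2 mol/h.

V = 62.0 mol/h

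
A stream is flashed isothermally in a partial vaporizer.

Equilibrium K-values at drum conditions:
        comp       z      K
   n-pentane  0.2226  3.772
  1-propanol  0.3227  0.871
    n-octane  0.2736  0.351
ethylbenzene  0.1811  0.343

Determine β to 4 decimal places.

Let β = V/F and solve Σ zᵢ(Kᵢ−1)/(1+β(Kᵢ−1)) = 0.
Feasibility: ΣzᵢKᵢ = 1.2789, Σzᵢ/Kᵢ = 1.7370 — both > 1, two phases present.
Newton–Raphson from β = 0.5:
  β = 0.5000: g = -0.22594, g' = -0.7325 → β = 0.1915
  β = 0.1915: g = 0.02148, g' = -0.9880 → β = 0.2133
  β = 0.2133: g = 0.00051, g' = -0.9422 → β = 0.2138
Converged at β = 0.2138.

β = 0.2138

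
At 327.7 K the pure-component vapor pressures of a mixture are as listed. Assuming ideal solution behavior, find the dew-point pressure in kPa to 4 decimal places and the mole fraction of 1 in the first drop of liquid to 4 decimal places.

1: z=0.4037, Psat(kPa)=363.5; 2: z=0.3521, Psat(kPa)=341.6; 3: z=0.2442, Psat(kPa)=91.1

At the dew point ψ → 1, so Σzᵢ/Kᵢ = 1 with Kᵢ = Pᵢˢᵃᵗ/P ⇒ 1/P = Σzᵢ/Pᵢˢᵃᵗ.
1/P = 0.4037/363.5 + 0.3521/341.6 + 0.2442/91.1 = 0.0048219 ⇒ P = 207.3871 kPa
xᵢ = zᵢP/Pᵢˢᵃᵗ ⇒ x_1 = 0.4037·207.3871/363.5 = 0.2303

Pdew = 207.3871 kPa, x_1 = 0.2303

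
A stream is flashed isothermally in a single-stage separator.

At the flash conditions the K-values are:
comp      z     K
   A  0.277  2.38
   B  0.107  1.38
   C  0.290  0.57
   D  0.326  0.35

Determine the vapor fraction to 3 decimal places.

Let ψ = V/F and solve Σ zᵢ(Kᵢ−1)/(1+ψ(Kᵢ−1)) = 0.
Check two-phase: ΣzᵢKᵢ = 1.086 > 1 and Σzᵢ/Kᵢ = 1.634 > 1, so g(0) = 0.086 > 0 and g(1) = -0.634 < 0.
Newton iteration, ψ⁰ = 0.5:
  ψ = 0.500: g = -0.2124, g' = -0.585 → ψ = 0.137
  ψ = 0.137: g = -0.0049, g' = -0.614 → ψ = 0.129
Converged at ψ = 0.129.

ψ = 0.129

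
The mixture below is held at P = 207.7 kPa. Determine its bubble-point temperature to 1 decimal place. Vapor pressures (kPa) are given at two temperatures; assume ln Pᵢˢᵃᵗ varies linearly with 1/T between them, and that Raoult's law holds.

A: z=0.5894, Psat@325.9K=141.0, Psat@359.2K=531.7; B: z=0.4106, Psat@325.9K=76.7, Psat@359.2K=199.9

T = 341.2 K

Bubble-point temperature: ΣzᵢPᵢˢᵃᵗ(T) = P. Interpolate ln Pᵢˢᵃᵗ = aᵢ + bᵢ/T.
  T = 325.9 K: ΣzᵢPᵢˢᵃᵗ = 114.60 kPa
  T = 359.2 K: ΣzᵢPᵢˢᵃᵗ = 395.46 kPa
  T = 342.5 K: ΣzᵢPᵢˢᵃᵗ = 218.31 kPa
  T = 334.2 K: ΣzᵢPᵢˢᵃᵗ = 159.30 kPa
  T = 338.4 K: ΣzᵢPᵢˢᵃᵗ = 187.16 kPa
  T = 340.4 K: ΣzᵢPᵢˢᵃᵗ = 201.84 kPa
  T = 341.4 K: ΣzᵢPᵢˢᵃᵗ = 209.54 kPa
Interpolating between 340.4 K and 341.4 K gives T ≈ 341.2 K.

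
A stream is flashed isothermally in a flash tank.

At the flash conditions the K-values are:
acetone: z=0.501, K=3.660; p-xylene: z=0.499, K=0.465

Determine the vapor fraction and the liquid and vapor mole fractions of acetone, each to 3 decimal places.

ψ = 0.749, x_acetone = 0.167, y_acetone = 0.613

Iterate (Newton) starting at ψ = 0.5:
  ψ = 0.500: g = 0.2075, g' = -0.919 → ψ = 0.726
  ψ = 0.726: g = 0.0183, g' = -0.794 → ψ = 0.749
Converged at ψ = 0.749.
Compositions from xᵢ = zᵢ/(1+ψ(Kᵢ−1)), yᵢ = Kᵢxᵢ:
  acetone: x = 0.167, y = 0.613
  p-xylene: x = 0.833, y = 0.387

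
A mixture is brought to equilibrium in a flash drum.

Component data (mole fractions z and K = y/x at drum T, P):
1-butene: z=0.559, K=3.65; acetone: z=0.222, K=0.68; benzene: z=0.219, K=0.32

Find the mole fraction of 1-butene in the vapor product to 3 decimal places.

y_1-butene = 0.625

Let ψ = V/F and solve Σ zᵢ(Kᵢ−1)/(1+ψ(Kᵢ−1)) = 0.
Feasibility: ΣzᵢKᵢ = 2.261, Σzᵢ/Kᵢ = 1.164 — both > 1, two phases present.
Newton iteration, ψ⁰ = 0.5:
  ψ = 0.500: g = 0.3269, g' = -0.991 → ψ = 0.830
  ψ = 0.830: g = 0.0244, g' = -0.959 → ψ = 0.855
Converged at ψ = 0.855.
Compositions from xᵢ = zᵢ/(1+ψ(Kᵢ−1)), yᵢ = Kᵢxᵢ:
  1-butene: x = 0.171, y = 0.625
  acetone: x = 0.306, y = 0.208
  benzene: x = 0.523, y = 0.167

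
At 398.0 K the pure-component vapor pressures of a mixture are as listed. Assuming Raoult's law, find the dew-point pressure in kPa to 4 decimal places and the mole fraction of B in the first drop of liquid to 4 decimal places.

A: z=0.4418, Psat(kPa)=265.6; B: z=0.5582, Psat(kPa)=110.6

At the dew point ψ → 1, so Σzᵢ/Kᵢ = 1 with Kᵢ = Pᵢˢᵃᵗ/P ⇒ 1/P = Σzᵢ/Pᵢˢᵃᵗ.
1/P = 0.4418/265.6 + 0.5582/110.6 = 0.0067104 ⇒ P = 149.0220 kPa
xᵢ = zᵢP/Pᵢˢᵃᵗ ⇒ x_B = 0.5582·149.0220/110.6 = 0.7521

Pdew = 149.0220 kPa, x_B = 0.7521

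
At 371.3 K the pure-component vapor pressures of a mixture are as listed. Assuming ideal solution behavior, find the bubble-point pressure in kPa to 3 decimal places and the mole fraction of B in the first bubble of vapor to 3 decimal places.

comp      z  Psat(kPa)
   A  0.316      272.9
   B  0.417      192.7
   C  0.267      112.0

Pbub = 196.496 kPa, y_B = 0.409

At the bubble point ψ → 0, so ΣzᵢKᵢ = 1 with Kᵢ = Pᵢˢᵃᵗ/P ⇒ P = ΣzᵢPᵢˢᵃᵗ.
P = 0.316·272.9 + 0.417·192.7 + 0.267·112.0 = 196.496 kPa
yᵢ = zᵢPᵢˢᵃᵗ/P ⇒ y_B = 0.417·192.7/196.496 = 0.409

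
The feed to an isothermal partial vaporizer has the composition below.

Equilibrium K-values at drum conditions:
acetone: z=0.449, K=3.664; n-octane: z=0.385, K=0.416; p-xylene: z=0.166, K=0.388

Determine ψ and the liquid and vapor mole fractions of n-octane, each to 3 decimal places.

ψ = 0.551, x_n-octane = 0.568, y_n-octane = 0.236

Iterate (Newton) starting at ψ = 0.5:
  ψ = 0.500: g = 0.0490, g' = -0.977 → ψ = 0.550
  ψ = 0.550: g = 0.0007, g' = -0.951 → ψ = 0.551
Converged at ψ = 0.551.
Compositions from xᵢ = zᵢ/(1+ψ(Kᵢ−1)), yᵢ = Kᵢxᵢ:
  acetone: x = 0.182, y = 0.667
  n-octane: x = 0.568, y = 0.236
  p-xylene: x = 0.250, y = 0.097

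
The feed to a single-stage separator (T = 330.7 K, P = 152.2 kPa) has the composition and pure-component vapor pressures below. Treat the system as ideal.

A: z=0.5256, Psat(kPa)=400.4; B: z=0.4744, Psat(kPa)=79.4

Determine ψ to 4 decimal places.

Raoult's law: Kᵢ = Pᵢˢᵃᵗ/P = Pᵢˢᵃᵗ/152.2.
  K_A = 400.4/152.2 = 2.630749, K_B = 79.4/152.2 = 0.521682
Let ψ = V/F and solve Σ zᵢ(Kᵢ−1)/(1+ψ(Kᵢ−1)) = 0.
Feasibility: ΣzᵢKᵢ = 1.6302, Σzᵢ/Kᵢ = 1.1092 — both > 1, two phases present.
Newton iteration, ψ⁰ = 0.5:
  ψ = 0.5000: g = 0.17390, g' = -0.6116 → ψ = 0.7843
  ψ = 0.7843: g = 0.01293, g' = -0.5471 → ψ = 0.8080
  ψ = 0.8080: g = -0.00002, g' = -0.5486 → ψ = 0.8079
Converged at ψ = 0.8079.

ψ = 0.8079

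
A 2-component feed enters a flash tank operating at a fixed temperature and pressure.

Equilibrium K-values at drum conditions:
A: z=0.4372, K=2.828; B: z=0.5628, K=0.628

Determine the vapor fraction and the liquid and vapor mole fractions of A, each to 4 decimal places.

ψ = 0.8674, x_A = 0.1691, y_A = 0.4782

Material balance + equilibrium reduce to Σ zᵢ(Kᵢ−1)/(1+ψ(Kᵢ−1)) = 0.
Check two-phase: ΣzᵢKᵢ = 1.5898 > 1 and Σzᵢ/Kᵢ = 1.0508 > 1, so g(0) = 0.5898 > 0 and g(1) = -0.0508 < 0.
Iterate (Newton) starting at ψ = 0.5:
  ψ = 0.5000: g = 0.16035, g' = -0.5163 → ψ = 0.8106
  ψ = 0.8106: g = 0.02229, g' = -0.3968 → ψ = 0.8667
  ψ = 0.8667: g = 0.00025, g' = -0.3884 → ψ = 0.8674
Converged at ψ = 0.8674.
Compositions from xᵢ = zᵢ/(1+ψ(Kᵢ−1)), yᵢ = Kᵢxᵢ:
  A: x = 0.1691, y = 0.4782
  B: x = 0.8309, y = 0.5218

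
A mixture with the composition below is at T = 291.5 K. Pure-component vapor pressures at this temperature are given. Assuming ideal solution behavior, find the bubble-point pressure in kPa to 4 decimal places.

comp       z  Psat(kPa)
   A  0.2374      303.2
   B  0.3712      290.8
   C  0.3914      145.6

Pbub = 236.9125 kPa

At the bubble point ψ → 0, so ΣzᵢKᵢ = 1 with Kᵢ = Pᵢˢᵃᵗ/P ⇒ P = ΣzᵢPᵢˢᵃᵗ.
P = 0.2374·303.2 + 0.3712·290.8 + 0.3914·145.6 = 236.9125 kPa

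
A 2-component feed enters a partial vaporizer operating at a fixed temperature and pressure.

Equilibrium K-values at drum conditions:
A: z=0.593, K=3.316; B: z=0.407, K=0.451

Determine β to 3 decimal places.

Let β = V/F and solve Σ zᵢ(Kᵢ−1)/(1+β(Kᵢ−1)) = 0.
Check two-phase: ΣzᵢKᵢ = 2.150 > 1 and Σzᵢ/Kᵢ = 1.081 > 1, so g(0) = 1.150 > 0 and g(1) = -0.081 < 0.
Newton iteration, β⁰ = 0.38:
  β = 0.380: g = 0.4481, g' = -1.096 → β = 0.789
  β = 0.789: g = 0.0916, g' = -0.780 → β = 0.906
  β = 0.906: g = -0.0017, g' = -0.817 → β = 0.904
Converged at β = 0.904.

β = 0.904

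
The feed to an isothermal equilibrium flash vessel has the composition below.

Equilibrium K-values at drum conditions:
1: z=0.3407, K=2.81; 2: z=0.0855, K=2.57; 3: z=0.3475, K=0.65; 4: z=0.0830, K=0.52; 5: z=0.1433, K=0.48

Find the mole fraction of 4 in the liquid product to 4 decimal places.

x_4 = 0.1246

Material balance + equilibrium reduce to Σ zᵢ(Kᵢ−1)/(1+β(Kᵢ−1)) = 0.
g(0) = ΣzᵢKᵢ − 1 = 0.5149 and g(1) = 1 − Σzᵢ/Kᵢ = -0.1473, so a root lies in (0, 1).
Newton iteration, β⁰ = 0.5:
  β = 0.5000: g = 0.09837, g' = -0.5401 → β = 0.6821
  β = 0.6821: g = 0.00630, g' = -0.4814 → β = 0.6952
Converged at β = 0.6952.
Compositions from xᵢ = zᵢ/(1+β(Kᵢ−1)), yᵢ = Kᵢxᵢ:
  1: x = 0.1509, y = 0.4239
  2: x = 0.0409, y = 0.1051
  3: x = 0.4592, y = 0.2985
  4: x = 0.1246, y = 0.0648
  5: x = 0.2244, y = 0.1077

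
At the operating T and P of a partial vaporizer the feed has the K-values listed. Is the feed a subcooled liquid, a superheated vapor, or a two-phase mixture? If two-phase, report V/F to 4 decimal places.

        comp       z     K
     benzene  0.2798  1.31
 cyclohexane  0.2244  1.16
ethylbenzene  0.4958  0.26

subcooled liquid

ΣzᵢKᵢ = 0.7558; Σzᵢ/Kᵢ = 2.3140.
Since ΣzᵢKᵢ < 1 the mixture is below its bubble point — single liquid phase.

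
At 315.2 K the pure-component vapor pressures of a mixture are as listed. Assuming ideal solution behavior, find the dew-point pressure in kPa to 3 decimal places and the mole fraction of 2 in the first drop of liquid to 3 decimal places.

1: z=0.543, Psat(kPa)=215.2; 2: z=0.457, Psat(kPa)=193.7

At the dew point ψ → 1, so Σzᵢ/Kᵢ = 1 with Kᵢ = Pᵢˢᵃᵗ/P ⇒ 1/P = Σzᵢ/Pᵢˢᵃᵗ.
1/P = 0.543/215.2 + 0.457/193.7 = 0.004883 ⇒ P = 204.811 kPa
xᵢ = zᵢP/Pᵢˢᵃᵗ ⇒ x_2 = 0.457·204.811/193.7 = 0.483

Pdew = 204.811 kPa, x_2 = 0.483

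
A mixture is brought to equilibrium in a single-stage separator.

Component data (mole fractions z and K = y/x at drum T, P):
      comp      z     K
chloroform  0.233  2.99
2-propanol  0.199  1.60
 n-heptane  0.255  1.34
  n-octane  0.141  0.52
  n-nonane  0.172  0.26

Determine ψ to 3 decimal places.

Material balance + equilibrium reduce to Σ zᵢ(Kᵢ−1)/(1+ψ(Kᵢ−1)) = 0.
Feasibility: ΣzᵢKᵢ = 1.475, Σzᵢ/Kᵢ = 1.325 — both > 1, two phases present.
Newton iteration, ψ⁰ = 0.5:
  ψ = 0.500: g = 0.1073, g' = -0.589 → ψ = 0.682
  ψ = 0.682: g = -0.0058, g' = -0.677 → ψ = 0.673
Converged at ψ = 0.673.

ψ = 0.673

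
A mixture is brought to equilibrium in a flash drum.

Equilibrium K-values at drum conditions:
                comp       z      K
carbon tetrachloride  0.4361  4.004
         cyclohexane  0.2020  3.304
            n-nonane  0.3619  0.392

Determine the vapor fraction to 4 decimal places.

Material balance + equilibrium reduce to Σ zᵢ(Kᵢ−1)/(1+ψ(Kᵢ−1)) = 0.
Feasibility: ΣzᵢKᵢ = 2.5554, Σzᵢ/Kᵢ = 1.0933 — both > 1, two phases present.
Iterate (Newton) starting at ψ = 0.5:
  ψ = 0.5000: g = 0.42372, g' = -1.1364 → ψ = 0.8729
  ψ = 0.8729: g = 0.04738, g' = -1.0257 → ψ = 0.9191
  ψ = 0.9191: g = -0.00109, g' = -1.0758 → ψ = 0.9181
Converged at ψ = 0.9181.

ψ = 0.9181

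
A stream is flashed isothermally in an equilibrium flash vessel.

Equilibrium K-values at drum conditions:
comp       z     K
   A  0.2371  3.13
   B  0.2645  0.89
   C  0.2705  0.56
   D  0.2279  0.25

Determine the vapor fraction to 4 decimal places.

ψ = 0.1908

Newton–Raphson from ψ = 0.5:
  ψ = 0.5000: g = -0.21229, g' = -0.6701 → ψ = 0.1832
  ψ = 0.1832: g = 0.00598, g' = -0.7942 → ψ = 0.1907
  ψ = 0.1907: g = 0.00004, g' = -0.7843 → ψ = 0.1908
Converged at ψ = 0.1908.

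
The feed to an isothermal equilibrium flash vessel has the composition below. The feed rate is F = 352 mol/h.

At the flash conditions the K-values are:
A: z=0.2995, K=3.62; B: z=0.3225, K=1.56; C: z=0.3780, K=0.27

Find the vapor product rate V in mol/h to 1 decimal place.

V = 193.0 mol/h

Material balance + equilibrium reduce to Σ zᵢ(Kᵢ−1)/(1+V/F(Kᵢ−1)) = 0.
Check two-phase: ΣzᵢKᵢ = 1.6893 > 1 and Σzᵢ/Kᵢ = 1.6895 > 1, so g(0) = 0.6894 > 0 and g(1) = -0.6895 < 0.
Newton–Raphson from V/F = 0.32:
  V/F = 0.3200: g = 0.21994, g' = -1.0240 → V/F = 0.5348
  V/F = 0.5348: g = 0.01312, g' = -0.9585 → V/F = 0.5485
  V/F = 0.5485: g = -0.00005, g' = -0.9656 → V/F = 0.5484
Converged at V/F = 0.5484.
Then V = V/F·F = 0.5484·352 = 193.0 mol/h and L = F − V = 159.0 mol/h.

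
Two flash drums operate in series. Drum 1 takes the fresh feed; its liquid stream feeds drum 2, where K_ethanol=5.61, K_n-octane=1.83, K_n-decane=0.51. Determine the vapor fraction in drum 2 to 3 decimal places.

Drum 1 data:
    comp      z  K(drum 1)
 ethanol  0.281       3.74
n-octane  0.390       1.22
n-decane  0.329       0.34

Drum 1:
Let ψ₁ = V/F and solve Σ zᵢ(Kᵢ−1)/(1+ψ₁(Kᵢ−1)) = 0.
g(0) = ΣzᵢKᵢ − 1 = 0.639 and g(1) = 1 − Σzᵢ/Kᵢ = -0.362, so a root lies in (0, 1).
Newton iteration, ψ₁⁰ = 0.5:
  ψ₁ = 0.500: g = 0.0781, g' = -0.710 → ψ₁ = 0.610
  ψ₁ = 0.610: g = 0.0004, g' = -0.712 → ψ₁ = 0.611
Converged at ψ₁ = 0.611.
Drum-1 compositions:
  ethanol: x = 0.105, y = 0.393
  n-octane: x = 0.344, y = 0.419
  n-decane: x = 0.551, y = 0.187
Drum-2 feed = drum-1 liquid: z₂ = (0.1051, 0.3438, 0.5511).
Drum 2:
Newton iteration, ψ₂⁰ = 0.5:
  ψ₂ = 0.500: g = -0.0093, g' = -0.555 → ψ₂ = 0.483
Converged at ψ₂ = 0.483.
  ethanol: x = 0.033, y = 0.183
  n-octane: x = 0.245, y = 0.449
  n-decane: x = 0.722, y = 0.368

V/F (drum 2) = 0.483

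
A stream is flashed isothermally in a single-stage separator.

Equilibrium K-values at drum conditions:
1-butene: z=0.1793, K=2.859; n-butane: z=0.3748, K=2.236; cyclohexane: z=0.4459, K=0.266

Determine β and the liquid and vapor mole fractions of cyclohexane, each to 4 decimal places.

Rachford–Rice: g(β) = Σ zᵢ(Kᵢ−1)/(1+β(Kᵢ−1)) = 0.
g(0) = ΣzᵢKᵢ − 1 = 0.4693 and g(1) = 1 − Σzᵢ/Kᵢ = -0.9067, so a root lies in (0, 1).
Newton–Raphson from β = 0.61:
  β = 0.6100: g = -0.17233, g' = -1.1099 → β = 0.4547
  β = 0.4547: g = -0.01407, g' = -0.9579 → β = 0.4400
Converged at β = 0.4400.
Compositions from xᵢ = zᵢ/(1+β(Kᵢ−1)), yᵢ = Kᵢxᵢ:
  1-butene: x = 0.0986, y = 0.2820
  n-butane: x = 0.2428, y = 0.5428
  cyclohexane: x = 0.6586, y = 0.1752

β = 0.4400, x_cyclohexane = 0.6586, y_cyclohexane = 0.1752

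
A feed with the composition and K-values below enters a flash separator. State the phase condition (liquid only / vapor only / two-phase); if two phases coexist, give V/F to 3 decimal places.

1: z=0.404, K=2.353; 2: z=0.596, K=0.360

ΣzᵢKᵢ = 1.165; Σzᵢ/Kᵢ = 1.827.
Both exceed 1, so a two-phase solution exists.
Rachford–Rice: g(ψ) = Σ zᵢ(Kᵢ−1)/(1+ψ(Kᵢ−1)) = 0.
Newton–Raphson from ψ = 0.5:
  ψ = 0.500: g = -0.2349, g' = -0.791 → ψ = 0.203
  ψ = 0.203: g = -0.0096, g' = -0.778 → ψ = 0.191
Converged at ψ = 0.191.

two-phase, V/F = 0.191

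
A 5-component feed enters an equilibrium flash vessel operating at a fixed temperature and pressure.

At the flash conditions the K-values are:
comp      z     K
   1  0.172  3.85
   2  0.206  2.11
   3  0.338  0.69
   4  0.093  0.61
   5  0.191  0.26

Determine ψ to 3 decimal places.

ψ = 0.435

Rachford–Rice: g(ψ) = Σ zᵢ(Kᵢ−1)/(1+ψ(Kᵢ−1)) = 0.
Feasibility: ΣzᵢKᵢ = 1.436, Σzᵢ/Kᵢ = 1.519 — both > 1, two phases present.
Newton iteration, ψ⁰ = 0.5:
  ψ = 0.500: g = -0.0442, g' = -0.673 → ψ = 0.434
  ψ = 0.434: g = 0.0003, g' = -0.686 → ψ = 0.435
Converged at ψ = 0.435.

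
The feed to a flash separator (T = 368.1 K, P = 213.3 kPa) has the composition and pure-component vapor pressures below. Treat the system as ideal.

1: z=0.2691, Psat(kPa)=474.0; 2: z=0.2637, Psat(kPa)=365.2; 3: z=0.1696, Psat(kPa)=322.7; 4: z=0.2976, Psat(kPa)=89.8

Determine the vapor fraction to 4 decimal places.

ψ = 0.8492

Raoult's law: Kᵢ = Pᵢˢᵃᵗ/P = Pᵢˢᵃᵗ/213.3.
  K_1 = 474.0/213.3 = 2.222222, K_2 = 365.2/213.3 = 1.712143, K_3 = 322.7/213.3 = 1.512893, K_4 = 89.8/213.3 = 0.421003
Let ψ = V/F and solve Σ zᵢ(Kᵢ−1)/(1+ψ(Kᵢ−1)) = 0.
g(0) = ΣzᵢKᵢ − 1 = 0.4314 and g(1) = 1 − Σzᵢ/Kᵢ = -0.0941, so a root lies in (0, 1).
Newton iteration, ψ⁰ = 0.5:
  ψ = 0.5000: g = 0.16934, g' = -0.4535 → ψ = 0.8734
  ψ = 0.8734: g = -0.01367, g' = -0.5745 → ψ = 0.8496
  ψ = 0.8496: g = -0.00021, g' = -0.5568 → ψ = 0.8492
Converged at ψ = 0.8492.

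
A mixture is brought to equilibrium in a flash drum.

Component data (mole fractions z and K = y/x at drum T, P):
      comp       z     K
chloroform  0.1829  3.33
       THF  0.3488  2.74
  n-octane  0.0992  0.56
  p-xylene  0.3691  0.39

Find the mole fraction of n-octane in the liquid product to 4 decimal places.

Let β = V/F and solve Σ zᵢ(Kᵢ−1)/(1+β(Kᵢ−1)) = 0.
g(0) = ΣzᵢKᵢ − 1 = 0.7643 and g(1) = 1 − Σzᵢ/Kᵢ = -0.3058, so a root lies in (0, 1).
Newton iteration, β⁰ = 0.36:
  β = 0.3600: g = 0.26455, g' = -0.9455 → β = 0.6398
  β = 0.6398: g = 0.02828, g' = -0.8032 → β = 0.6750
  β = 0.6750: g = -0.00009, g' = -0.8091 → β = 0.6749
Converged at β = 0.6749.
Compositions from xᵢ = zᵢ/(1+β(Kᵢ−1)), yᵢ = Kᵢxᵢ:
  chloroform: x = 0.0711, y = 0.2368
  THF: x = 0.1604, y = 0.4395
  n-octane: x = 0.1411, y = 0.0790
  p-xylene: x = 0.6274, y = 0.2447

x_n-octane = 0.1411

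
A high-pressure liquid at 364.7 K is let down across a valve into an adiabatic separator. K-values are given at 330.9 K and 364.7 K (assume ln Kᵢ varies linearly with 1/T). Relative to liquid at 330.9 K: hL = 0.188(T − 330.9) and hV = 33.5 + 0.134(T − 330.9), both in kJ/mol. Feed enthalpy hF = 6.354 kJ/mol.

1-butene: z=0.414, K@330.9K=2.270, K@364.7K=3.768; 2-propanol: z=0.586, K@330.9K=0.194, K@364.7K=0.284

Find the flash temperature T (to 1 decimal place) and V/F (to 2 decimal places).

Adiabatic flash: solve Rachford–Rice at each trial T, then check hF = ψ·hV(T) + (1−ψ)·hL(T).
  T = 330.9 K: K = (2.270, 0.194), RR gives ψ = 0.052, H_out = 1.750 kJ/mol
  T = 364.7 K: K = (3.768, 0.284), RR gives ψ = 0.367, H_out = 17.963 kJ/mol
  T = 347.8 K: K = (2.961, 0.237), RR gives ψ = 0.244, H_out = 11.118 kJ/mol
  T = 339.4 K: K = (2.603, 0.215), RR gives ψ = 0.162, H_out = 6.947 kJ/mol
  T = 335.1 K: K = (2.431, 0.204), RR gives ψ = 0.111, H_out = 4.475 kJ/mol
  T = 337.2 K: K = (2.514, 0.209), RR gives ψ = 0.137, H_out = 5.717 kJ/mol
Linear interpolation between T = 337.2 (H_out = 5.717) and T = 339.4 (H_out = 6.947) on hF = 6.354 gives T ≈ 338.3 K, at which ψ = 0.15.

T = 338.3 K, V/F = 0.15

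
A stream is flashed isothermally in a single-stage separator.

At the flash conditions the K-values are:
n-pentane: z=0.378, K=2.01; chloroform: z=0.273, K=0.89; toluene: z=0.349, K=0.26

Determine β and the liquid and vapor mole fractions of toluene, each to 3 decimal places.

Rachford–Rice: g(β) = Σ zᵢ(Kᵢ−1)/(1+β(Kᵢ−1)) = 0.
Check two-phase: ΣzᵢKᵢ = 1.093 > 1 and Σzᵢ/Kᵢ = 1.837 > 1, so g(0) = 0.093 > 0 and g(1) = -0.837 < 0.
Newton–Raphson from β = 0.5:
  β = 0.500: g = -0.1880, g' = -0.655 → β = 0.213
  β = 0.213: g = -0.0232, g' = -0.534 → β = 0.170
Converged at β = 0.170.
Compositions from xᵢ = zᵢ/(1+β(Kᵢ−1)), yᵢ = Kᵢxᵢ:
  n-pentane: x = 0.323, y = 0.649
  chloroform: x = 0.278, y = 0.248
  toluene: x = 0.399, y = 0.104

β = 0.170, x_toluene = 0.399, y_toluene = 0.104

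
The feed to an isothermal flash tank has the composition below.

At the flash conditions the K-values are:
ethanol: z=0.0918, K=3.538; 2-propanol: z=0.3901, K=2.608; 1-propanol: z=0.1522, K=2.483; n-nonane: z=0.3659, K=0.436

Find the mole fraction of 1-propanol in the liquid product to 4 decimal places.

Let ψ = V/F and solve Σ zᵢ(Kᵢ−1)/(1+ψ(Kᵢ−1)) = 0.
g(0) = ΣzᵢKᵢ − 1 = 0.8796 and g(1) = 1 − Σzᵢ/Kᵢ = -0.0760, so a root lies in (0, 1).
Newton iteration, ψ⁰ = 0.49:
  ψ = 0.4900: g = 0.30023, g' = -0.7675 → ψ = 0.8812
  ψ = 0.8812: g = 0.01913, g' = -0.7520 → ψ = 0.9066
  ψ = 0.9066: g = -0.00022, g' = -0.7695 → ψ = 0.9063
Converged at ψ = 0.9063.
Compositions from xᵢ = zᵢ/(1+ψ(Kᵢ−1)), yᵢ = Kᵢxᵢ:
  ethanol: x = 0.0278, y = 0.0984
  2-propanol: x = 0.1587, y = 0.4140
  1-propanol: x = 0.0649, y = 0.1612
  n-nonane: x = 0.7485, y = 0.3263

x_1-propanol = 0.0649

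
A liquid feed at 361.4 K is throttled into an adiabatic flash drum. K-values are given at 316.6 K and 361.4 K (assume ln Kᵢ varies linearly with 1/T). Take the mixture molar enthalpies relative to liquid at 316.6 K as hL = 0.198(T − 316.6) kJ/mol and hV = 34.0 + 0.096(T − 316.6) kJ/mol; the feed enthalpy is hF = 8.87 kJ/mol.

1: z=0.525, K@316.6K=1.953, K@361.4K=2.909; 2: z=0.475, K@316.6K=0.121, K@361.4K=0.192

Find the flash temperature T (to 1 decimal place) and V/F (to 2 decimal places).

T = 327.5 K, V/F = 0.20

Adiabatic flash: solve Rachford–Rice at each trial T, then check hF = ψ·hV(T) + (1−ψ)·hL(T).
  T = 316.6 K: K = (1.953, 0.121), RR gives ψ = 0.099, H_out = 3.361 kJ/mol
  T = 361.4 K: K = (2.909, 0.192), RR gives ψ = 0.401, H_out = 20.670 kJ/mol
  T = 339.0 K: K = (2.415, 0.155), RR gives ψ = 0.285, H_out = 13.489 kJ/mol
  T = 327.8 K: K = (2.180, 0.137), RR gives ψ = 0.206, H_out = 8.986 kJ/mol
  T = 322.2 K: K = (2.065, 0.129), RR gives ψ = 0.157, H_out = 6.354 kJ/mol
  T = 325.0 K: K = (2.122, 0.133), RR gives ψ = 0.182, H_out = 7.709 kJ/mol
  T = 326.4 K: K = (2.151, 0.135), RR gives ψ = 0.194, H_out = 8.357 kJ/mol
Linear interpolation between T = 326.4 (H_out = 8.357) and T = 327.8 (H_out = 8.986) on hF = 8.87 gives T ≈ 327.5 K, at which ψ = 0.20.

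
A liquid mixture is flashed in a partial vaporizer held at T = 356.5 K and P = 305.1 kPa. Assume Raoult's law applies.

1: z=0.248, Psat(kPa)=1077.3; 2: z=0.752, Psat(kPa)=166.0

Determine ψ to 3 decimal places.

ψ = 0.247

Raoult's law: Kᵢ = Pᵢˢᵃᵗ/P = Pᵢˢᵃᵗ/305.1.
  K_1 = 1077.3/305.1 = 3.53097, K_2 = 166.0/305.1 = 0.54408
Material balance + equilibrium reduce to Σ zᵢ(Kᵢ−1)/(1+ψ(Kᵢ−1)) = 0.
Feasibility: ΣzᵢKᵢ = 1.285, Σzᵢ/Kᵢ = 1.452 — both > 1, two phases present.
Newton–Raphson from ψ = 0.54:
  ψ = 0.540: g = -0.1896, g' = -0.559 → ψ = 0.201
  ψ = 0.201: g = 0.0389, g' = -0.888 → ψ = 0.244
  ψ = 0.244: g = 0.0019, g' = -0.804 → ψ = 0.247
Converged at ψ = 0.247.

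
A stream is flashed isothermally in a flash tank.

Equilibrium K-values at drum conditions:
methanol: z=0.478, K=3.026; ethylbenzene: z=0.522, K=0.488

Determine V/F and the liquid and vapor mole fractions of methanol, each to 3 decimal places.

Newton iteration, V/F⁰ = 0.36:
  V/F = 0.360: g = 0.2323, g' = -0.862 → V/F = 0.630
  V/F = 0.630: g = 0.0312, g' = -0.677 → V/F = 0.676
Converged at V/F = 0.676.
Compositions from xᵢ = zᵢ/(1+V/F(Kᵢ−1)), yᵢ = Kᵢxᵢ:
  methanol: x = 0.202, y = 0.610
  ethylbenzene: x = 0.798, y = 0.390

V/F = 0.676, x_methanol = 0.202, y_methanol = 0.610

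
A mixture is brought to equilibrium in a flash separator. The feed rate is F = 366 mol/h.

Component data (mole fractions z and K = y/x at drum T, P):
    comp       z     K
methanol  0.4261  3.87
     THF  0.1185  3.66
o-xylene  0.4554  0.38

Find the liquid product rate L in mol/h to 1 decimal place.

Rachford–Rice: g(V/F) = Σ zᵢ(Kᵢ−1)/(1+V/F(Kᵢ−1)) = 0.
Feasibility: ΣzᵢKᵢ = 2.2558, Σzᵢ/Kᵢ = 1.3409 — both > 1, two phases present.
Iterate (Newton) starting at V/F = 0.5:
  V/F = 0.5000: g = 0.22830, g' = -1.1141 → V/F = 0.7049
  V/F = 0.7049: g = 0.01259, g' = -1.0378 → V/F = 0.7171
  V/F = 0.7171: g = -0.00002, g' = -1.0420 → V/F = 0.7170
Converged at V/F = 0.7170.
Then V = V/F·F = 0.7170·366 = 262.4 mol/h and L = F − V = 103.6 mol/h.

L = 103.6 mol/h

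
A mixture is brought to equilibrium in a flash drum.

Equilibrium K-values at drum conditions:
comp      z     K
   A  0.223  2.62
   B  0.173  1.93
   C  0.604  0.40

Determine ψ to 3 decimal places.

Material balance + equilibrium reduce to Σ zᵢ(Kᵢ−1)/(1+ψ(Kᵢ−1)) = 0.
g(0) = ΣzᵢKᵢ − 1 = 0.160 and g(1) = 1 − Σzᵢ/Kᵢ = -0.685, so a root lies in (0, 1).
Iterate (Newton) starting at ψ = 0.5:
  ψ = 0.500: g = -0.2083, g' = -0.692 → ψ = 0.199
  ψ = 0.199: g = -0.0026, g' = -0.722 → ψ = 0.195
Converged at ψ = 0.195.

ψ = 0.195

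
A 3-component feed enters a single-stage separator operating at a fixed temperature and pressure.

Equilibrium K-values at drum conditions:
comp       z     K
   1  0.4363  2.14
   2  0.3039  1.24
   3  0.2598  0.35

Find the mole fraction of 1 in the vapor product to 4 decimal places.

y_1 = 0.5031

Rachford–Rice: g(β) = Σ zᵢ(Kᵢ−1)/(1+β(Kᵢ−1)) = 0.
Check two-phase: ΣzᵢKᵢ = 1.4014 > 1 and Σzᵢ/Kᵢ = 1.1912 > 1, so g(0) = 0.4014 > 0 and g(1) = -0.1912 < 0.
Newton–Raphson from β = 0.63:
  β = 0.6300: g = 0.06686, g' = -0.5201 → β = 0.7586
  β = 0.7586: g = -0.00469, g' = -0.6027 → β = 0.7508
  β = 0.7508: g = -0.00003, g' = -0.5959 → β = 0.7507
Converged at β = 0.7507.
Compositions from xᵢ = zᵢ/(1+β(Kᵢ−1)), yᵢ = Kᵢxᵢ:
  1: x = 0.2351, y = 0.5031
  2: x = 0.2575, y = 0.3193
  3: x = 0.5074, y = 0.1776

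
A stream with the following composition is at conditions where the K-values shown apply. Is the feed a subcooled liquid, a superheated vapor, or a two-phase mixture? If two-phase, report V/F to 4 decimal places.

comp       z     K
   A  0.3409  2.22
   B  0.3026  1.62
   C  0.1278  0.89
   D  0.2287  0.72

ΣzᵢKᵢ = 1.5254; Σzᵢ/Kᵢ = 0.8016.
Since Σzᵢ/Kᵢ < 1 the mixture is above its dew point — single vapor phase.

superheated vapor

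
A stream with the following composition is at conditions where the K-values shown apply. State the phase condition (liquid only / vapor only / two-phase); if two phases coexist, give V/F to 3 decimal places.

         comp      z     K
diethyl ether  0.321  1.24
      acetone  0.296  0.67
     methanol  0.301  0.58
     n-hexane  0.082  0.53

ΣzᵢKᵢ = 0.814; Σzᵢ/Kᵢ = 1.374.
Since ΣzᵢKᵢ < 1 the mixture is below its bubble point — single liquid phase.

liquid only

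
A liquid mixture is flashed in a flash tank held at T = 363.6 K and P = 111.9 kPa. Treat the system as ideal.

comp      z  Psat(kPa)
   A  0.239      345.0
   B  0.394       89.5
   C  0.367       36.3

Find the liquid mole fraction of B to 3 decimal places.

Raoult's law: Kᵢ = Pᵢˢᵃᵗ/P = Pᵢˢᵃᵗ/111.9.
  K_A = 345.0/111.9 = 3.08311, K_B = 89.5/111.9 = 0.79982, K_C = 36.3/111.9 = 0.32440
Rachford–Rice: g(ψ) = Σ zᵢ(Kᵢ−1)/(1+ψ(Kᵢ−1)) = 0.
g(0) = ΣzᵢKᵢ − 1 = 0.171 and g(1) = 1 − Σzᵢ/Kᵢ = -0.701, so a root lies in (0, 1).
Iterate (Newton) starting at ψ = 0.5:
  ψ = 0.500: g = -0.2182, g' = -0.650 → ψ = 0.164
  ψ = 0.164: g = 0.0103, g' = -0.804 → ψ = 0.177
Converged at ψ = 0.177.
Compositions from xᵢ = zᵢ/(1+ψ(Kᵢ−1)), yᵢ = Kᵢxᵢ:
  A: x = 0.174, y = 0.538
  B: x = 0.409, y = 0.327
  C: x = 0.417, y = 0.135

x_B = 0.409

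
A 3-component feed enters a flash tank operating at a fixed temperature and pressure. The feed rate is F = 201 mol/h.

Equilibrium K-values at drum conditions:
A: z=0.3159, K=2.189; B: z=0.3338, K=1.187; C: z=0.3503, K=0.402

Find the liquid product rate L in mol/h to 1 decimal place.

L = 103.3 mol/h

Rachford–Rice: g(ψ) = Σ zᵢ(Kᵢ−1)/(1+ψ(Kᵢ−1)) = 0.
Check two-phase: ΣzᵢKᵢ = 1.2285 > 1 and Σzᵢ/Kᵢ = 1.2969 > 1, so g(0) = 0.2285 > 0 and g(1) = -0.2969 < 0.
Newton iteration, ψ⁰ = 0.52:
  ψ = 0.5200: g = -0.01503, g' = -0.4441 → ψ = 0.4862
  ψ = 0.4862: g = -0.00011, g' = -0.4382 → ψ = 0.4859
Converged at ψ = 0.4859.
Then V = ψ·F = 0.4859·201 = 97.7 mol/h and L = F − V = 103.3 mol/h.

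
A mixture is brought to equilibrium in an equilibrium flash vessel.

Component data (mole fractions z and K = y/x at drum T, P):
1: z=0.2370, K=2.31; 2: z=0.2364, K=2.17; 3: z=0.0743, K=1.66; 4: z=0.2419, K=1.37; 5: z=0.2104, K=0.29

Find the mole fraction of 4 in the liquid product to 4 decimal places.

Material balance + equilibrium reduce to Σ zᵢ(Kᵢ−1)/(1+ψ(Kᵢ−1)) = 0.
g(0) = ΣzᵢKᵢ − 1 = 0.5762 and g(1) = 1 − Σzᵢ/Kᵢ = -0.1584, so a root lies in (0, 1).
Iterate (Newton) starting at ψ = 0.5:
  ψ = 0.5000: g = 0.24290, g' = -0.5741 → ψ = 0.9231
  ψ = 0.9231: g = -0.06278, g' = -1.0821 → ψ = 0.8651
  ψ = 0.8651: g = -0.00518, g' = -0.9140 → ψ = 0.8594
Converged at ψ = 0.8594.
Compositions from xᵢ = zᵢ/(1+ψ(Kᵢ−1)), yᵢ = Kᵢxᵢ:
  1: x = 0.1115, y = 0.2575
  2: x = 0.1179, y = 0.2558
  3: x = 0.0474, y = 0.0787
  4: x = 0.1835, y = 0.2515
  5: x = 0.5397, y = 0.1565

x_4 = 0.1835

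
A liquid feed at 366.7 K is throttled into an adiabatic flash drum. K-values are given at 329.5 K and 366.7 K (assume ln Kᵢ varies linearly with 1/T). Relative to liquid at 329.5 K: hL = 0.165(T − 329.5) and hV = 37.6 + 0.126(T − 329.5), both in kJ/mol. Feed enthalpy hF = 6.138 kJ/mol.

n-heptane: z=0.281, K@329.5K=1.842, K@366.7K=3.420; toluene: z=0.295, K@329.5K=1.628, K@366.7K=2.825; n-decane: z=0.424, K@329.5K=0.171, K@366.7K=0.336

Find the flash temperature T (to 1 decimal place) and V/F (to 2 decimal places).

T = 331.1 K, V/F = 0.16

Adiabatic flash: solve Rachford–Rice at each trial T, then check hF = ψ·hV(T) + (1−ψ)·hL(T).
  T = 329.5 K: K = (1.842, 1.628, 0.171), RR gives ψ = 0.115, H_out = 4.322 kJ/mol
  T = 366.7 K: K = (3.420, 2.825, 0.336), RR gives ψ = 0.665, H_out = 30.166 kJ/mol
  T = 348.1 K: K = (2.552, 2.176, 0.244), RR gives ψ = 0.448, H_out = 19.583 kJ/mol
  T = 338.8 K: K = (2.178, 1.890, 0.205), RR gives ψ = 0.311, H_out = 13.127 kJ/mol
  T = 334.1 K: K = (2.003, 1.754, 0.187), RR gives ψ = 0.223, H_out = 9.110 kJ/mol
  T = 331.8 K: K = (1.922, 1.690, 0.179), RR gives ψ = 0.172, H_out = 6.848 kJ/mol
  T = 330.6 K: K = (1.880, 1.658, 0.175), RR gives ψ = 0.143, H_out = 5.567 kJ/mol
Linear interpolation between T = 330.6 (H_out = 5.567) and T = 331.8 (H_out = 6.848) on hF = 6.138 gives T ≈ 331.1 K, at which ψ = 0.16.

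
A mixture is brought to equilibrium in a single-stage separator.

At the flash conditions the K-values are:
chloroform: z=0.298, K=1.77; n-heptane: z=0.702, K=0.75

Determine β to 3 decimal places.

β = 0.280

Material balance + equilibrium reduce to Σ zᵢ(Kᵢ−1)/(1+β(Kᵢ−1)) = 0.
g(0) = ΣzᵢKᵢ − 1 = 0.054 and g(1) = 1 − Σzᵢ/Kᵢ = -0.104, so a root lies in (0, 1).
Binary case is linear: z₁(K₁−1)(1+β(K₂−1)) + z₂(K₂−1)(1+β(K₁−1)) = 0
⇒ β = [z₁(K₁−1)+z₂(K₂−1)] / [−(K₁−1)(K₂−1)] = 0.0540/0.1925 = 0.280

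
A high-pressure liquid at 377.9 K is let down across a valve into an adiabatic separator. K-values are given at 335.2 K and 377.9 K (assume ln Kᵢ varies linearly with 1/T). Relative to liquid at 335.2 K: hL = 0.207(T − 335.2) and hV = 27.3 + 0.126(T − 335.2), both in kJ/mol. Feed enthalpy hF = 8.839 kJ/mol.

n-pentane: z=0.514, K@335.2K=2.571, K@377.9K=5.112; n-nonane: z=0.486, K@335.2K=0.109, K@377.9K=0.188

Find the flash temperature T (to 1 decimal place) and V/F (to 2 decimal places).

T = 338.7 K, V/F = 0.30

Adiabatic flash: solve Rachford–Rice at each trial T, then check hF = ψ·hV(T) + (1−ψ)·hL(T).
  T = 335.2 K: K = (2.571, 0.109), RR gives ψ = 0.268, H_out = 7.303 kJ/mol
  T = 377.9 K: K = (5.112, 0.188), RR gives ψ = 0.515, H_out = 21.113 kJ/mol
  T = 356.5 K: K = (3.698, 0.145), RR gives ψ = 0.421, H_out = 15.184 kJ/mol
  T = 345.9 K: K = (3.103, 0.127), RR gives ψ = 0.357, H_out = 11.662 kJ/mol
  T = 340.5 K: K = (2.826, 0.117), RR gives ψ = 0.316, H_out = 9.597 kJ/mol
  T = 337.9 K: K = (2.699, 0.113), RR gives ψ = 0.294, H_out = 8.511 kJ/mol
  T = 339.2 K: K = (2.762, 0.115), RR gives ψ = 0.305, H_out = 9.062 kJ/mol
Linear interpolation between T = 337.9 (H_out = 8.511) and T = 339.2 (H_out = 9.062) on hF = 8.839 gives T ≈ 338.7 K, at which ψ = 0.30.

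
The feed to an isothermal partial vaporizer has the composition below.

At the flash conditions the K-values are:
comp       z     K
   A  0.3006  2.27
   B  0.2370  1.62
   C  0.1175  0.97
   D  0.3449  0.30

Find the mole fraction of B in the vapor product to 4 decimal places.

Rachford–Rice: g(V/F) = Σ zᵢ(Kᵢ−1)/(1+V/F(Kᵢ−1)) = 0.
Check two-phase: ΣzᵢKᵢ = 1.2837 > 1 and Σzᵢ/Kᵢ = 1.5495 > 1, so g(0) = 0.2837 > 0 and g(1) = -0.5495 < 0.
Newton–Raphson from V/F = 0.5:
  V/F = 0.5000: g = -0.02935, g' = -0.6346 → V/F = 0.4538
  V/F = 0.4538: g = -0.00051, g' = -0.6137 → V/F = 0.4529
Converged at V/F = 0.4529.
Compositions from xᵢ = zᵢ/(1+V/F(Kᵢ−1)), yᵢ = Kᵢxᵢ:
  A: x = 0.1908, y = 0.4332
  B: x = 0.1850, y = 0.2998
  C: x = 0.1191, y = 0.1155
  D: x = 0.5050, y = 0.1515

y_B = 0.2998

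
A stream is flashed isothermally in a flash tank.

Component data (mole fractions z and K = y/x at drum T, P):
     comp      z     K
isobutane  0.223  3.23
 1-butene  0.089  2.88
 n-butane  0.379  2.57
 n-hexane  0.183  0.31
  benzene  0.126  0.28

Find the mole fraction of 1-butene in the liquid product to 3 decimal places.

Let β = V/F and solve Σ zᵢ(Kᵢ−1)/(1+β(Kᵢ−1)) = 0.
Feasibility: ΣzᵢKᵢ = 2.043, Σzᵢ/Kᵢ = 1.288 — both > 1, two phases present.
Newton iteration, β⁰ = 0.31:
  β = 0.310: g = 0.5226, g' = -1.185 → β = 0.751
  β = 0.751: g = 0.0688, g' = -1.091 → β = 0.814
  β = 0.814: g = -0.0033, g' = -1.204 → β = 0.811
Converged at β = 0.811.
Compositions from xᵢ = zᵢ/(1+β(Kᵢ−1)), yᵢ = Kᵢxᵢ:
  isobutane: x = 0.079, y = 0.256
  1-butene: x = 0.035, y = 0.102
  n-butane: x = 0.167, y = 0.428
  n-hexane: x = 0.416, y = 0.129
  benzene: x = 0.303, y = 0.085

x_1-butene = 0.035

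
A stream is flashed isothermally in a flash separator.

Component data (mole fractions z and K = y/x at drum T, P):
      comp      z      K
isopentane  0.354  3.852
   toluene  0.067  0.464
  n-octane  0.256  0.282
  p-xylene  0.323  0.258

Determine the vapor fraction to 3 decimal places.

Newton–Raphson from ψ = 0.5:
  ψ = 0.500: g = -0.3007, g' = -1.296 → ψ = 0.268
  ψ = 0.268: g = 0.0036, g' = -1.431 → ψ = 0.270
Converged at ψ = 0.270.

ψ = 0.270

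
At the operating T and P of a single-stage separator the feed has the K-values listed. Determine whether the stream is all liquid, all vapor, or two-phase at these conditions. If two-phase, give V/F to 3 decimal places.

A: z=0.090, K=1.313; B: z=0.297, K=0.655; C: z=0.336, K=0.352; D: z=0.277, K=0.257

all liquid

ΣzᵢKᵢ = 0.502; Σzᵢ/Kᵢ = 2.554.
Since ΣzᵢKᵢ < 1 the mixture is below its bubble point — single liquid phase.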